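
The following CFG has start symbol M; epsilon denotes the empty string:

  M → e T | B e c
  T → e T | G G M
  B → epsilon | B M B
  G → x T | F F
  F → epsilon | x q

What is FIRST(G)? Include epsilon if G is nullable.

{ x, epsilon }

G → x T contributes {x}.
From G → F F: F, F nullable, take FIRST(F) ∪ FIRST(F) = { x }; also epsilon since the whole RHS is nullable.
Union: FIRST(G) = { x, epsilon }.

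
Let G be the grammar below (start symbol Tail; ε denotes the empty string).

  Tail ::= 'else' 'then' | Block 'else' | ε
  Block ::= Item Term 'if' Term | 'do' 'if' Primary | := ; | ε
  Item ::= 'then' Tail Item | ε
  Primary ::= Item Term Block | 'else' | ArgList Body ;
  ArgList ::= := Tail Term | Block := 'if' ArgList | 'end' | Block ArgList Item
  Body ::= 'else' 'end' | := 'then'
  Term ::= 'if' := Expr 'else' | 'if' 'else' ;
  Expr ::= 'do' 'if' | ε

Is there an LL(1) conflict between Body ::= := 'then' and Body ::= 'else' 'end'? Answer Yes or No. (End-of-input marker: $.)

FIRST(:= 'then') = { := } and FIRST('else' 'end') = { 'else' }.
The FIRST sets are disjoint and neither alternative is nullable — no conflict.

No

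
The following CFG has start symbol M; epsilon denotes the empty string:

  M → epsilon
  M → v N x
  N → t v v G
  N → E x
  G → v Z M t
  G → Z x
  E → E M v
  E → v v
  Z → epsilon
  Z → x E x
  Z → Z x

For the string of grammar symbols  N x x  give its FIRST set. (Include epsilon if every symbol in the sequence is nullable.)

{ t, v }

Add FIRST(N) = { t, v }; N is not nullable, stop.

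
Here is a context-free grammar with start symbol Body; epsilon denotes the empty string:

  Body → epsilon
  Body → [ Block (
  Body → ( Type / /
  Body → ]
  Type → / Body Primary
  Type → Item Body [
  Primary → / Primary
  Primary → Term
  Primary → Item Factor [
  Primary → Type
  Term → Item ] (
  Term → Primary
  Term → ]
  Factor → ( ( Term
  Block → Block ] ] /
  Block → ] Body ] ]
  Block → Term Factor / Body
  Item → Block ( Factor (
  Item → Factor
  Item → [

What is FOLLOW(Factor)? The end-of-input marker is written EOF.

In Primary → Item Factor [: add FIRST([) = { [ }.
In Block → Term Factor / Body: add FIRST(/ Body) = { / }.
In Item → Block ( Factor (: add FIRST(() = { ( }.
In Item → Factor: Factor is at the end, add FOLLOW(Item) = { (, [, ] }.
Union: FOLLOW(Factor) = { (, /, [, ] }.

{ (, /, [, ] }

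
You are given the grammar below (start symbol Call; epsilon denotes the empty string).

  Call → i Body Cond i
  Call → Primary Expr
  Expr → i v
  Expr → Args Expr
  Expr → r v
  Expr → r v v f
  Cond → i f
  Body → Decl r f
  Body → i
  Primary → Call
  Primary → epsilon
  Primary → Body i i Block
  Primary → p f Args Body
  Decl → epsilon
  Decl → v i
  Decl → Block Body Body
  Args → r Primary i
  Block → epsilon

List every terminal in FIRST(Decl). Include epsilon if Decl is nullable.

Decl → epsilon contributes epsilon.
Decl → v i contributes {v}.
From Decl → Block Body Body: Block nullable, take FIRST(Block) ∪ FIRST(Body) = { i, r, v }.
Union: FIRST(Decl) = { i, r, v, epsilon }.

{ i, r, v, epsilon }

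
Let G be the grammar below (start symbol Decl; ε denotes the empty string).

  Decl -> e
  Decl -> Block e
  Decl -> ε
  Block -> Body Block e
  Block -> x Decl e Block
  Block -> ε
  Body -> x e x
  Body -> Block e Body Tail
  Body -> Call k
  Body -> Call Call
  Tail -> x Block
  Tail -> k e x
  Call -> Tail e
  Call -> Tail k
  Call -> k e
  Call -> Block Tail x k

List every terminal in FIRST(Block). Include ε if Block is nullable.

{ e, k, x, ε }

From Block -> Body Block e: add FIRST(Body) = { e, k, x }.
Block -> x Decl e Block contributes {x}.
Block -> ε contributes ε.
Union: FIRST(Block) = { e, k, x, ε }.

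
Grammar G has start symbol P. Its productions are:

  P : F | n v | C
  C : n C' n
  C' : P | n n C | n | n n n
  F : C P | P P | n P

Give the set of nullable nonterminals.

{ } (none)

No nonterminal has an empty production or an RHS whose symbols are all nullable.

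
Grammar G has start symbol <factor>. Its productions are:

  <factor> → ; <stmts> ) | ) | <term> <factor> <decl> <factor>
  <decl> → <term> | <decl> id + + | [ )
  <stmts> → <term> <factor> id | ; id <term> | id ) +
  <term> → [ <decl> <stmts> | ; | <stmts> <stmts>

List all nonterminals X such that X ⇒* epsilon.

{ } (none)

No nonterminal has an empty production or an RHS whose symbols are all nullable.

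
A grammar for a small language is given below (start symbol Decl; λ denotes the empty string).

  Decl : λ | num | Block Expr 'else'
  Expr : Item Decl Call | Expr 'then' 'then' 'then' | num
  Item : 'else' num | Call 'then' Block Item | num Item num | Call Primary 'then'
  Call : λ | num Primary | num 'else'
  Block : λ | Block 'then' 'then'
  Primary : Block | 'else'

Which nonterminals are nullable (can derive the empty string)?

Directly nullable (have an λ-production): Decl, Call, Block.
Primary : Block with every symbol nullable, so Primary is nullable.
No other nonterminal has a production whose RHS symbols are all nullable.

{ Block, Call, Decl, Primary }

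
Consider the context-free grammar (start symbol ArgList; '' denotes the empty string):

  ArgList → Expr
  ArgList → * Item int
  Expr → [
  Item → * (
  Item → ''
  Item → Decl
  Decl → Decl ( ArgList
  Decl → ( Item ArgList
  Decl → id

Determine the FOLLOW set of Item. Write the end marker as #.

In ArgList → * Item int: add FIRST(int) = { int }.
In Decl → ( Item ArgList: add FIRST(ArgList) = { *, [ }.
Union: FOLLOW(Item) = { *, [, int }.

{ *, [, int }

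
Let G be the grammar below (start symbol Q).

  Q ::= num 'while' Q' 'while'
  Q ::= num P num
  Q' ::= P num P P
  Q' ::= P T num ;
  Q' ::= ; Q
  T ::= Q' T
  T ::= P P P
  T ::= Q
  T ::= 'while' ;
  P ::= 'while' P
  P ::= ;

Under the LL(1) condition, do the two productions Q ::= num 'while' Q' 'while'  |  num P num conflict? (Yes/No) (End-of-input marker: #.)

FIRST(num 'while' Q' 'while') = { num } and FIRST(num P num) = { num }.
Both contain num, so the two alternatives are not disjoint — LL(1) conflict.

Yes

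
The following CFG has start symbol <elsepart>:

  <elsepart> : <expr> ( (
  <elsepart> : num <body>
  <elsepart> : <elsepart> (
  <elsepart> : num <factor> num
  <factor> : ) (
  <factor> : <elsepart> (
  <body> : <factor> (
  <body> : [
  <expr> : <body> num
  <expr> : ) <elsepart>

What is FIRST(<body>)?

{ ), [, num }

From <body> : <factor> (: add FIRST(<factor>) = { ), [, num }.
<body> : [ contributes {[}.
Union: FIRST(<body>) = { ), [, num }.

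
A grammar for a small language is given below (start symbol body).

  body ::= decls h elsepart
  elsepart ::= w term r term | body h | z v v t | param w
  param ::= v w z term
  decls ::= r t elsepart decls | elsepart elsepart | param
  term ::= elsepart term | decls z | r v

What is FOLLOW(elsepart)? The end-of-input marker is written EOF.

In body ::= decls h elsepart: elsepart is at the end, add FOLLOW(body) = { EOF, h }.
In decls ::= r t elsepart decls: add FIRST(decls) = { r, v, w, z }.
In decls ::= elsepart elsepart: add FIRST(elsepart) = { r, v, w, z }.
In decls ::= elsepart elsepart: elsepart is at the end, add FOLLOW(decls) = { h, z }.
In term ::= elsepart term: add FIRST(term) = { r, v, w, z }.
Union: FOLLOW(elsepart) = { EOF, h, r, v, w, z }.

{ EOF, h, r, v, w, z }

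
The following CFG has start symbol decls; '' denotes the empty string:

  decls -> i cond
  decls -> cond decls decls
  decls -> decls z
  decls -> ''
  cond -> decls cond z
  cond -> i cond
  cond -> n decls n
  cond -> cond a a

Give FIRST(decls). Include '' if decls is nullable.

decls -> i cond contributes {i}.
From decls -> cond decls decls: add FIRST(cond) = { i, n, z }.
From decls -> decls z: decls nullable, take FIRST(decls) ∪ {z} = { i, n, z }.
decls -> '' contributes ''.
Union: FIRST(decls) = { i, n, z, '' }.

{ i, n, z, '' }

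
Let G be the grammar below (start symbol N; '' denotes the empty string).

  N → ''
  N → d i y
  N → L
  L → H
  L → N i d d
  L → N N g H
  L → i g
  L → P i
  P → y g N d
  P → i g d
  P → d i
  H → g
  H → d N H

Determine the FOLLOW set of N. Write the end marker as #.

{ #, d, g, i, y }

N is the start symbol, so # ∈ FOLLOW(N).
In L → N i d d: add FIRST(i d d) = { i }.
In L → N N g H: add FIRST(N g H) = { d, g, i, y }.
In L → N N g H: add FIRST(g H) = { g }.
In P → y g N d: add FIRST(d) = { d }.
In H → d N H: add FIRST(H) = { d, g }.
Union: FOLLOW(N) = { #, d, g, i, y }.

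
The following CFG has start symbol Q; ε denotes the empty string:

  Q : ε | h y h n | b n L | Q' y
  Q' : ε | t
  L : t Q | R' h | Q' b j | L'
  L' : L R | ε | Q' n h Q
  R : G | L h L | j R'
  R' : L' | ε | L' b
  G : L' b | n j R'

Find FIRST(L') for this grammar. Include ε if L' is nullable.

{ b, h, j, n, t, ε }

From L' : L R: L nullable, take FIRST(L) ∪ FIRST(R) = { b, h, j, n, t }.
L' : ε contributes ε.
From L' : Q' n h Q: Q' nullable, take FIRST(Q') ∪ {n} = { n, t }.
Union: FIRST(L') = { b, h, j, n, t, ε }.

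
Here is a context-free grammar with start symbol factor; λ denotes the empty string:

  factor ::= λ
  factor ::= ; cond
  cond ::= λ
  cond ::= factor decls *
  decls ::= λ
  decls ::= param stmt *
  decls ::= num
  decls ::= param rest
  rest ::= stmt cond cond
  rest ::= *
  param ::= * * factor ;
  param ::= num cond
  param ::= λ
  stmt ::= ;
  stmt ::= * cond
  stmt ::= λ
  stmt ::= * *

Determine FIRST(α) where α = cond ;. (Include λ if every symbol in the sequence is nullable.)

{ *, ;, num }

Add FIRST(cond)\{λ} = { *, ;, num }; cond is nullable, continue.
; is a terminal; add {;} and stop.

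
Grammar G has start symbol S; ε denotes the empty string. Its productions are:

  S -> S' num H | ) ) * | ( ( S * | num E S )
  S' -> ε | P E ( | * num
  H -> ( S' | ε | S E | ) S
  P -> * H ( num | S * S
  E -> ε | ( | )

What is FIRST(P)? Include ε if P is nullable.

P -> * H ( num contributes {*}.
From P -> S * S: add FIRST(S) = { (, ), *, num }.
Union: FIRST(P) = { (, ), *, num }.

{ (, ), *, num }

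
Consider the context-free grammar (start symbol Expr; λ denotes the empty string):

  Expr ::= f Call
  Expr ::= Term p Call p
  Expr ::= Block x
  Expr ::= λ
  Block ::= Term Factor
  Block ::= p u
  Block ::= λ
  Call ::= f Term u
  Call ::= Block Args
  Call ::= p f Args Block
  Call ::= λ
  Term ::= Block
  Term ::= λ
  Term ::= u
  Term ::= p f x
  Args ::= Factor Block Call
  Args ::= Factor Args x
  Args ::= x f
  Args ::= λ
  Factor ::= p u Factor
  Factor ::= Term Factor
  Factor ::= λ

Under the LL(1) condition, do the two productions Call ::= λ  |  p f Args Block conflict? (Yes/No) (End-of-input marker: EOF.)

Yes

FIRST(λ) = { λ } and FIRST(p f Args Block) = { p }.
The first alternative is nullable and FOLLOW(Call) = { EOF, p, u, x } shares p with FIRST of the second — conflict.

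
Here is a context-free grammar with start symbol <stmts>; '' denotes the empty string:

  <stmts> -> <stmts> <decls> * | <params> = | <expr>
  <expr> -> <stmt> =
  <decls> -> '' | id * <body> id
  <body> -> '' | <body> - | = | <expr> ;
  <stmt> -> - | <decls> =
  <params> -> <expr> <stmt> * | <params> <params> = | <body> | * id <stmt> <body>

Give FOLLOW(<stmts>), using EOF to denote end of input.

<stmts> is the start symbol, so EOF ∈ FOLLOW(<stmts>).
In <stmts> -> <stmts> <decls> *: add FIRST(<decls> *) = { *, id }.
Union: FOLLOW(<stmts>) = { EOF, *, id }.

{ EOF, *, id }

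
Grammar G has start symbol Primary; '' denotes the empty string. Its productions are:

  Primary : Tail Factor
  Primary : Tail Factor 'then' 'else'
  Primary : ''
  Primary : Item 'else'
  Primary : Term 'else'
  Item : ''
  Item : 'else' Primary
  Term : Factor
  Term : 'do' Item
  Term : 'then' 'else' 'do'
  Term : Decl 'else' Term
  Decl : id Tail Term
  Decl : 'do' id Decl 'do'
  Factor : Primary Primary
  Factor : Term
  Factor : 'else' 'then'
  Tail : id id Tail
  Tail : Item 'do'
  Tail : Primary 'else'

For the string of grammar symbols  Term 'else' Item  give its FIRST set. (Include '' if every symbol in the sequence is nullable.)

Add FIRST(Term)\{''} = { 'do', 'else', 'then', id }; Term is nullable, continue.
'else' is a terminal; add {'else'} and stop.

{ 'do', 'else', 'then', id }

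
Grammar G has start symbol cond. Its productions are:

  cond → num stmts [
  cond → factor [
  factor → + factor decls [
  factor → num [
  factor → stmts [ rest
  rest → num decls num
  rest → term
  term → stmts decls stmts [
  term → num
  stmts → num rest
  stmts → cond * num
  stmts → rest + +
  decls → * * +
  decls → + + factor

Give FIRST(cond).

cond → num stmts [ contributes {num}.
From cond → factor [: add FIRST(factor) = { +, num }.
Union: FIRST(cond) = { +, num }.

{ +, num }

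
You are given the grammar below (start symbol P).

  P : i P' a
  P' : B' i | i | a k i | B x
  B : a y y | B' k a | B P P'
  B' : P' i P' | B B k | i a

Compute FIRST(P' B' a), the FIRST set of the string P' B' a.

{ a, i }

Add FIRST(P') = { a, i }; P' is not nullable, stop.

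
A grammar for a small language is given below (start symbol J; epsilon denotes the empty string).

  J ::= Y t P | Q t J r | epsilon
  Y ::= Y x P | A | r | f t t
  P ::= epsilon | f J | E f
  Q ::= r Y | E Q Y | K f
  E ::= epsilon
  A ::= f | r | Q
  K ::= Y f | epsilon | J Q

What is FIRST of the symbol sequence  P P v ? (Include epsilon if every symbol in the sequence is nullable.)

Add FIRST(P)\{epsilon} = { f }; P is nullable, continue.
Add FIRST(P)\{epsilon} = { f }; P is nullable, continue.
v is a terminal; add {v} and stop.

{ f, v }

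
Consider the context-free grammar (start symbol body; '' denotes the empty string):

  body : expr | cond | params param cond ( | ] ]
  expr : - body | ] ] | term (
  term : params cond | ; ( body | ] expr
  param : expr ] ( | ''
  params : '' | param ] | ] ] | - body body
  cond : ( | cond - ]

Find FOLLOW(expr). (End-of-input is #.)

In body : expr: expr is at the end, add FOLLOW(body) = { #, (, -, ;, ] }.
In term : ] expr: expr is at the end, add FOLLOW(term) = { ( }.
In param : expr ] (: add FIRST(] () = { ] }.
Union: FOLLOW(expr) = { #, (, -, ;, ] }.

{ #, (, -, ;, ] }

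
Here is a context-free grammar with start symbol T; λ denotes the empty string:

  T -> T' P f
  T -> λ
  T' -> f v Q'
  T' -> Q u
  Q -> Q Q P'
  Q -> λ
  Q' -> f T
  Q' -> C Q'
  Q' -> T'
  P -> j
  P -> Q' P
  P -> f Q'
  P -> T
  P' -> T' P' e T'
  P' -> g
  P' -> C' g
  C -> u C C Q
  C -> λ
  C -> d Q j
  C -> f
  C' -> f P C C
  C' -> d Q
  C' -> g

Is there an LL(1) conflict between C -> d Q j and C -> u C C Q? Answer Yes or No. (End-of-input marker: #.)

No

FIRST(d Q j) = { d } and FIRST(u C C Q) = { u }.
The FIRST sets are disjoint and neither alternative is nullable — no conflict.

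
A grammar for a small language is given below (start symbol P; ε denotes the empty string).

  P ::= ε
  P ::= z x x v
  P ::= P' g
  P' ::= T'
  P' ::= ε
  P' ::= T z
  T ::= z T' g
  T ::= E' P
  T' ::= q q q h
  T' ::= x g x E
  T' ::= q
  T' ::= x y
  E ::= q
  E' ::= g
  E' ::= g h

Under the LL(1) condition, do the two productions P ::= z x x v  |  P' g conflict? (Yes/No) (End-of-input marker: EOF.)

Yes

FIRST(z x x v) = { z } and FIRST(P' g) = { g, q, x, z }.
Both contain z, so the two alternatives are not disjoint — LL(1) conflict.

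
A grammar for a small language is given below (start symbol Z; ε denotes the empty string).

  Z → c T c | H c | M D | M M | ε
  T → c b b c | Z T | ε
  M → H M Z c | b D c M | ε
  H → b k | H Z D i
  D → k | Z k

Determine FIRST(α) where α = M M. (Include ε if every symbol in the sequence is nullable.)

Add FIRST(M)\{ε} = { b }; M is nullable, continue.
Add FIRST(M)\{ε} = { b }; M is nullable, continue.
Every symbol is nullable, so include ε.

{ b, ε }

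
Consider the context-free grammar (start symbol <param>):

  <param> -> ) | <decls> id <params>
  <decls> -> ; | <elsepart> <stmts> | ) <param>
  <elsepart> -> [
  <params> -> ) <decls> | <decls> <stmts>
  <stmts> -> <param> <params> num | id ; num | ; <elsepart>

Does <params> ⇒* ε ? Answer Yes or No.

No

No nonterminal in this grammar is nullable.
No production of <params> has an RHS whose symbols are all nullable, so <params> is not nullable.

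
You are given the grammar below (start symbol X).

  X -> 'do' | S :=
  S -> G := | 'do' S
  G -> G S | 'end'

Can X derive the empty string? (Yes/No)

No nonterminal in this grammar is nullable.
No production of X has an RHS whose symbols are all nullable, so X is not nullable.

No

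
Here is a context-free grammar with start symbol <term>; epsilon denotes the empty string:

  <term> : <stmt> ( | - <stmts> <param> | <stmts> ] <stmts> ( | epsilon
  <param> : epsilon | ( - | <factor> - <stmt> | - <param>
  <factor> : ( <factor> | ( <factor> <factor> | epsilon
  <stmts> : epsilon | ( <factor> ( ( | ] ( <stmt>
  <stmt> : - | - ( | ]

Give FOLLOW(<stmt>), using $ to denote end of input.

In <term> : <stmt> (: add FIRST(() = { ( }.
In <param> : <factor> - <stmt>: <stmt> is at the end, add FOLLOW(<param>) = { $ }.
In <stmts> : ] ( <stmt>: <stmt> is at the end, add FOLLOW(<stmts>) = { $, (, -, ] }.
Union: FOLLOW(<stmt>) = { $, (, -, ] }.

{ $, (, -, ] }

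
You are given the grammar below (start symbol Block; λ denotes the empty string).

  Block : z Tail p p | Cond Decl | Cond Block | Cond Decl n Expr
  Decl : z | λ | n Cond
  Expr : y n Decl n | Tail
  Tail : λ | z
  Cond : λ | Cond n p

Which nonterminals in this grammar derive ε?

{ Block, Cond, Decl, Expr, Tail }

Directly nullable (have an λ-production): Decl, Tail, Cond.
Expr : Tail with every symbol nullable, so Expr is nullable.
Block : Cond Decl with every symbol nullable, so Block is nullable.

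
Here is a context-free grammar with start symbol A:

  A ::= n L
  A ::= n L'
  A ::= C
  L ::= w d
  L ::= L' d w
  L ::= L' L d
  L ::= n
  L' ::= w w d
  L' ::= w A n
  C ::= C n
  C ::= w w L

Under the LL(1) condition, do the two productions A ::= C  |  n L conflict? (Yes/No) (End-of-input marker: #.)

No

FIRST(C) = { w } and FIRST(n L) = { n }.
The FIRST sets are disjoint and neither alternative is nullable — no conflict.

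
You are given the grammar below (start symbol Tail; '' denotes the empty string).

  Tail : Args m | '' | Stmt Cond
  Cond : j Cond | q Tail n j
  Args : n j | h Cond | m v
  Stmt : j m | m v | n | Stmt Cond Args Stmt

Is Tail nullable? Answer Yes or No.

Tail has an ''-production, so Tail ⇒ ''.

Yes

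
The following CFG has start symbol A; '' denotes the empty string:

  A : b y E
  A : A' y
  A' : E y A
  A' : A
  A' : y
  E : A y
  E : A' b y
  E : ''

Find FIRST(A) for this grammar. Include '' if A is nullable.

{ b, y }

A : b y E contributes {b}.
From A : A' y: add FIRST(A') = { b, y }.
Union: FIRST(A) = { b, y }.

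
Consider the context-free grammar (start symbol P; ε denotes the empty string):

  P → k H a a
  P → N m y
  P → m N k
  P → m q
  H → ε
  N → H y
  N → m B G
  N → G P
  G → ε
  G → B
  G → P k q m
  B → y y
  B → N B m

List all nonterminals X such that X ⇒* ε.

{ G, H }

Directly nullable (have an ε-production): H, G.
No other nonterminal has a production whose RHS symbols are all nullable.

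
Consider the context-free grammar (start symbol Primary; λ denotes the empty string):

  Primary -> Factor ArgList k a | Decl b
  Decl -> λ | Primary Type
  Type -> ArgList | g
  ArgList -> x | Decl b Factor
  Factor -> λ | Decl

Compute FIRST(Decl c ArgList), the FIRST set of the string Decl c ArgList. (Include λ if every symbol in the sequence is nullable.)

Add FIRST(Decl)\{λ} = { b, x }; Decl is nullable, continue.
c is a terminal; add {c} and stop.

{ b, c, x }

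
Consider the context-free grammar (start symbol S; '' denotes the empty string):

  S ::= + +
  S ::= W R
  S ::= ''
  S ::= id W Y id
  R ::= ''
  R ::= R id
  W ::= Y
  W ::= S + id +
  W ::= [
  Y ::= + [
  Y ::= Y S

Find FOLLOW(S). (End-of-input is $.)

S is the start symbol, so $ ∈ FOLLOW(S).
In W ::= S + id +: add FIRST(+ id +) = { + }.
In Y ::= Y S: S is at the end, add FOLLOW(Y) = { $, +, [, id }.
Union: FOLLOW(S) = { $, +, [, id }.

{ $, +, [, id }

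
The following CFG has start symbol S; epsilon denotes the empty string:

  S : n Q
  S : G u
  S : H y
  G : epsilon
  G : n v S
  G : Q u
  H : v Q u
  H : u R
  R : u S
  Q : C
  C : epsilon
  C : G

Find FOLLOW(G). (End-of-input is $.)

{ $, u, y }

In S : G u: add FIRST(u) = { u }.
In C : G: G is at the end, add FOLLOW(C) = { $, u, y }.
Union: FOLLOW(G) = { $, u, y }.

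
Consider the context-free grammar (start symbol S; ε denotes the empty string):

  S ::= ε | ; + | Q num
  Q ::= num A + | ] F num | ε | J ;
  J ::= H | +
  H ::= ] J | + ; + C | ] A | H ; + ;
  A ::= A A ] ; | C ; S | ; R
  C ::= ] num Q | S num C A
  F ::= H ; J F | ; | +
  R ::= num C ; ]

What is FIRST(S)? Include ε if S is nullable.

{ +, ;, ], num, ε }

S ::= ε contributes ε.
S ::= ; + contributes {;}.
From S ::= Q num: Q nullable, take FIRST(Q) ∪ {num} = { +, ], num }.
Union: FIRST(S) = { +, ;, ], num, ε }.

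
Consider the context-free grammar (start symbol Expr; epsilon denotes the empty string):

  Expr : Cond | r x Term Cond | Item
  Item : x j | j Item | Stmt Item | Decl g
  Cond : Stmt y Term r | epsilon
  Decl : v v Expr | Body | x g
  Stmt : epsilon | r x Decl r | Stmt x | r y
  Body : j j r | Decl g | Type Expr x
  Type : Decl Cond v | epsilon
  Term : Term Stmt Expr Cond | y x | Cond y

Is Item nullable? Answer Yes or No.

Nullable nonterminals: Cond, Expr, Stmt, Type.
No production of Item has an RHS whose symbols are all nullable, so Item is not nullable.

No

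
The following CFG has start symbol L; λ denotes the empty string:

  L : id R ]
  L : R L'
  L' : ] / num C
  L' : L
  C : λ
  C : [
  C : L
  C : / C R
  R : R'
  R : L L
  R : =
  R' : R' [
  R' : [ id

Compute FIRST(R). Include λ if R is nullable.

{ =, [, id }

From R : R': add FIRST(R') = { [ }.
From R : L L: add FIRST(L) = { =, [, id }.
R : = contributes {=}.
Union: FIRST(R) = { =, [, id }.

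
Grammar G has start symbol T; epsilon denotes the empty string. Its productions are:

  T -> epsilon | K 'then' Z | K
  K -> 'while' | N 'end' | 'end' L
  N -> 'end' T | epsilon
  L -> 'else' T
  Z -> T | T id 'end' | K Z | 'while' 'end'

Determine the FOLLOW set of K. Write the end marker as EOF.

{ EOF, 'end', 'then', 'while', id }

In T -> K 'then' Z: add FIRST('then' Z) = { 'then' }.
In T -> K: K is at the end, add FOLLOW(T) = { EOF, 'end', 'then', 'while', id }.
In Z -> K Z: add FIRST(Z)\{epsilon} = { 'end', 'while', id }.
  Since Z is nullable, also add FOLLOW(Z) = { EOF, 'end', 'then', 'while', id }.
Union: FOLLOW(K) = { EOF, 'end', 'then', 'while', id }.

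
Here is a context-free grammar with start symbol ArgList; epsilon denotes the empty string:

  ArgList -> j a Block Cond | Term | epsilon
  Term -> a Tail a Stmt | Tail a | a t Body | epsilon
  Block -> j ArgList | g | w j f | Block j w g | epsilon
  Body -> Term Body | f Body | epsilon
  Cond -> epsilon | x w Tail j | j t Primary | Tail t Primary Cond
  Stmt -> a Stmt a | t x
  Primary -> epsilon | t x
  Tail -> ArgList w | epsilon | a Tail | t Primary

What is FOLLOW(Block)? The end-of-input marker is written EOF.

In ArgList -> j a Block Cond: add FIRST(Cond)\{epsilon} = { a, j, t, w, x }.
  Since Cond is nullable, also add FOLLOW(ArgList) = { EOF, a, j, t, w, x }.
In Block -> Block j w g: add FIRST(j w g) = { j }.
Union: FOLLOW(Block) = { EOF, a, j, t, w, x }.

{ EOF, a, j, t, w, x }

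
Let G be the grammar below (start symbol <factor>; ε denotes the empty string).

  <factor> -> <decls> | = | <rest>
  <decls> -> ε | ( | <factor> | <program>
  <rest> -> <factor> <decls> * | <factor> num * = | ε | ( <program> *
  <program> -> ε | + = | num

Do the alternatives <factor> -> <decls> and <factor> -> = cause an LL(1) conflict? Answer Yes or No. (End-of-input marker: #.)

Yes

FIRST(<decls>) = { (, *, +, =, num, ε } and FIRST(=) = { = }.
Both contain =, so the two alternatives are not disjoint — LL(1) conflict.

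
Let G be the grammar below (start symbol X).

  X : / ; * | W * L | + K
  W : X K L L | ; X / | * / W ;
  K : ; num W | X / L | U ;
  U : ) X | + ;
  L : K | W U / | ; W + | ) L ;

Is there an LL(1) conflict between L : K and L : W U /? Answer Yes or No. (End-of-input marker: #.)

FIRST(K) = { ), *, +, /, ; } and FIRST(W U /) = { *, +, /, ; }.
Both contain *, so the two alternatives are not disjoint — LL(1) conflict.

Yes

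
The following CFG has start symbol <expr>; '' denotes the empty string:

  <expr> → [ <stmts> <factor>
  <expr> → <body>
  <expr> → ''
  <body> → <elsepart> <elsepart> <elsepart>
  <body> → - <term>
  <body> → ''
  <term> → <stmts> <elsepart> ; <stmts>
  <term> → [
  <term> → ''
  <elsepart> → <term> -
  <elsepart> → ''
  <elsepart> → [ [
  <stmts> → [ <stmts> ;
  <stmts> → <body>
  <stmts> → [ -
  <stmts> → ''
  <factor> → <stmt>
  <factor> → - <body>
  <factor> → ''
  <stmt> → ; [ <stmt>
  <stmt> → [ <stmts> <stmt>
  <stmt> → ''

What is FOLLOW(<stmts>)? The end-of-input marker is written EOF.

{ EOF, -, ;, [ }

In <expr> → [ <stmts> <factor>: add FIRST(<factor>)\{''} = { -, ;, [ }.
  Since <factor> is nullable, also add FOLLOW(<expr>) = { EOF }.
In <term> → <stmts> <elsepart> ; <stmts>: add FIRST(<elsepart> ; <stmts>) = { -, ;, [ }.
In <term> → <stmts> <elsepart> ; <stmts>: <stmts> is at the end, add FOLLOW(<term>) = { EOF, -, ;, [ }.
In <stmts> → [ <stmts> ;: add FIRST(;) = { ; }.
In <stmt> → [ <stmts> <stmt>: add FIRST(<stmt>)\{''} = { ;, [ }.
  Since <stmt> is nullable, also add FOLLOW(<stmt>) = { EOF }.
Union: FOLLOW(<stmts>) = { EOF, -, ;, [ }.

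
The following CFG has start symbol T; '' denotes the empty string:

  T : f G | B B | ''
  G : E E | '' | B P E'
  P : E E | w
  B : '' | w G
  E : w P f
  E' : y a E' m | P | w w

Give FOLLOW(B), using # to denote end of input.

{ #, w }

In T : B B: add FIRST(B)\{''} = { w }.
  Since B is nullable, also add FOLLOW(T) = { # }.
In T : B B: B is at the end, add FOLLOW(T) = { # }.
In G : B P E': add FIRST(P E') = { w }.
Union: FOLLOW(B) = { #, w }.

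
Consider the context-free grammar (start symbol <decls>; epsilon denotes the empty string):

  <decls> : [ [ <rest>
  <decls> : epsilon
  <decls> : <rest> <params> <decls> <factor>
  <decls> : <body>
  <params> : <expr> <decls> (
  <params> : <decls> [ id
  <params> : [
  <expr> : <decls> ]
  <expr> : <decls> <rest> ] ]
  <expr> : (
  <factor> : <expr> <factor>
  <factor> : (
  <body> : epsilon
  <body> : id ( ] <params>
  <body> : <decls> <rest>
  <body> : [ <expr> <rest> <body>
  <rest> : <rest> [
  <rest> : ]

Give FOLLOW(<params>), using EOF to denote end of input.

In <decls> : <rest> <params> <decls> <factor>: add FIRST(<decls> <factor>) = { (, [, ], id }.
In <body> : id ( ] <params>: <params> is at the end, add FOLLOW(<body>) = { EOF, (, [, ], id }.
Union: FOLLOW(<params>) = { EOF, (, [, ], id }.

{ EOF, (, [, ], id }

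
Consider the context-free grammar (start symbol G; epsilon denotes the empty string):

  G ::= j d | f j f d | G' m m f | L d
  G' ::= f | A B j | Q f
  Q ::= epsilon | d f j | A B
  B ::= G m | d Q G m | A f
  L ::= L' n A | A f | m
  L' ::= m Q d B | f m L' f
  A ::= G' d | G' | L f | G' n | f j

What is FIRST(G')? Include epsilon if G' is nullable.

{ d, f, m }

G' ::= f contributes {f}.
From G' ::= A B j: add FIRST(A) = { d, f, m }.
From G' ::= Q f: Q nullable, take FIRST(Q) ∪ {f} = { d, f, m }.
Union: FIRST(G') = { d, f, m }.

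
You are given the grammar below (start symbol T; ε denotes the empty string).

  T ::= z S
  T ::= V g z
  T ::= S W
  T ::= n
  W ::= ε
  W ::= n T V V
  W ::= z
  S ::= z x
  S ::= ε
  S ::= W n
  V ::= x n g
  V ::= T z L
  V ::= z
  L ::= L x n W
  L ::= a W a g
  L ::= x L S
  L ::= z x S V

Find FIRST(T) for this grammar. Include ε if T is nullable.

{ n, x, z, ε }

T ::= z S contributes {z}.
From T ::= V g z: add FIRST(V) = { n, x, z }.
From T ::= S W: S, W nullable, take FIRST(S) ∪ FIRST(W) = { n, z }; also ε since the whole RHS is nullable.
T ::= n contributes {n}.
Union: FIRST(T) = { n, x, z, ε }.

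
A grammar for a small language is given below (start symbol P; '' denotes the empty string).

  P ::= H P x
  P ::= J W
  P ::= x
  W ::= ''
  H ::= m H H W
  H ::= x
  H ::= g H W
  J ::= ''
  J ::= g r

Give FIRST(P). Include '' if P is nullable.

From P ::= H P x: add FIRST(H) = { g, m, x }.
From P ::= J W: J, W nullable, take FIRST(J) ∪ FIRST(W) = { g }; also '' since the whole RHS is nullable.
P ::= x contributes {x}.
Union: FIRST(P) = { g, m, x, '' }.

{ g, m, x, '' }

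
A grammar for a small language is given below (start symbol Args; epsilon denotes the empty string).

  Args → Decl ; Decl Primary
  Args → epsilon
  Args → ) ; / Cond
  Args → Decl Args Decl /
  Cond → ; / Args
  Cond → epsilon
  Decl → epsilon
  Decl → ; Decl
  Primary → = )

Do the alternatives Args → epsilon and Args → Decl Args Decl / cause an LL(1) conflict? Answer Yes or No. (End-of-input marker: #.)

FIRST(epsilon) = { epsilon } and FIRST(Decl Args Decl /) = { ), /, ; }.
The first alternative is nullable and FOLLOW(Args) = { #, /, ; } shares / with FIRST of the second — conflict.

Yes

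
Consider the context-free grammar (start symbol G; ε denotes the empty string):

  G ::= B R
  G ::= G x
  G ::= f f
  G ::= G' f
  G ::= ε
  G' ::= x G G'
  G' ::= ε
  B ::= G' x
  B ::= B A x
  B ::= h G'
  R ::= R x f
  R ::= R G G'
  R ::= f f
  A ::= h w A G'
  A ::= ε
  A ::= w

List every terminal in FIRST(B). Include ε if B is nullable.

From B ::= G' x: G' nullable, take FIRST(G') ∪ {x} = { x }.
From B ::= B A x: add FIRST(B) = { h, x }.
B ::= h G' contributes {h}.
Union: FIRST(B) = { h, x }.

{ h, x }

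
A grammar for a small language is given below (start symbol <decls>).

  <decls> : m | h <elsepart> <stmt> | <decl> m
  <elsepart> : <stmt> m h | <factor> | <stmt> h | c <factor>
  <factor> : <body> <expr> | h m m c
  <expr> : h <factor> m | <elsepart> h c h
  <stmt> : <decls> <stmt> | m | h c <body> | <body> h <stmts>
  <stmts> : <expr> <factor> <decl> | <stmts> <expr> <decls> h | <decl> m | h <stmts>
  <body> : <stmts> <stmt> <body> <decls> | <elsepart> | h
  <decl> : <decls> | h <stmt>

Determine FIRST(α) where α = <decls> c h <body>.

Add FIRST(<decls>) = { h, m }; <decls> is not nullable, stop.

{ h, m }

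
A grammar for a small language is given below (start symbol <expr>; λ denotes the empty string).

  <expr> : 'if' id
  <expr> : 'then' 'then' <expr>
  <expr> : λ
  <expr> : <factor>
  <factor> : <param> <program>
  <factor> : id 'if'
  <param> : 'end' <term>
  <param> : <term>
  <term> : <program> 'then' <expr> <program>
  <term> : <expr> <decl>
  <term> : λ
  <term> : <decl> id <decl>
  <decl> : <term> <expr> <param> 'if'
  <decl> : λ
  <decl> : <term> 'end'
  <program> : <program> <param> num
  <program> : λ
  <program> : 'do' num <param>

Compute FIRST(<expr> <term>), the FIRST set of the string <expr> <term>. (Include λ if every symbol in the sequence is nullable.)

{ 'do', 'end', 'if', 'then', id, num, λ }

Add FIRST(<expr>)\{λ} = { 'do', 'end', 'if', 'then', id, num }; <expr> is nullable, continue.
Add FIRST(<term>)\{λ} = { 'do', 'end', 'if', 'then', id, num }; <term> is nullable, continue.
Every symbol is nullable, so include λ.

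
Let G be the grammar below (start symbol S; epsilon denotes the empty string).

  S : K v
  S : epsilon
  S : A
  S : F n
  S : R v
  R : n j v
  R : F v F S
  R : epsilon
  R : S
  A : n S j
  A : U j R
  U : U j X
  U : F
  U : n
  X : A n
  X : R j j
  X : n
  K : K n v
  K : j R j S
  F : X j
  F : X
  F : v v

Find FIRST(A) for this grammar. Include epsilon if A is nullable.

A : n S j contributes {n}.
From A : U j R: add FIRST(U) = { j, n, v }.
Union: FIRST(A) = { j, n, v }.

{ j, n, v }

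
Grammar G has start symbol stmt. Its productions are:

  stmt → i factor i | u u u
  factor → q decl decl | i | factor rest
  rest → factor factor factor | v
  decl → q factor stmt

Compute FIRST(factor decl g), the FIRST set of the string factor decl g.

{ i, q }

Add FIRST(factor) = { i, q }; factor is not nullable, stop.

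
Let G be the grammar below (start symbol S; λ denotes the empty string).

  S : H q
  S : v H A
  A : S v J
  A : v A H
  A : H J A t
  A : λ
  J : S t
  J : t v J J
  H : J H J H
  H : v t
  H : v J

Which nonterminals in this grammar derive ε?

Directly nullable (have an λ-production): A.
No other nonterminal has a production whose RHS symbols are all nullable.

{ A }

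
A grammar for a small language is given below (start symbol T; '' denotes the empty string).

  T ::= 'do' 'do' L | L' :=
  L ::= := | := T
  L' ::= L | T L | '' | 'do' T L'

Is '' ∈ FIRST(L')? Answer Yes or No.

Yes

L' has an ''-production, so L' ⇒ ''.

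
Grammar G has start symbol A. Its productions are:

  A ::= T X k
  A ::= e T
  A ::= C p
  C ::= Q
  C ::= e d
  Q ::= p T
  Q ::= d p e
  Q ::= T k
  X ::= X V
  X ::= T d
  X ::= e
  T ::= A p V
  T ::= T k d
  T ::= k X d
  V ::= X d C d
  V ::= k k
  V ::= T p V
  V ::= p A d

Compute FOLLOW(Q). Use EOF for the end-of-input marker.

{ d, p }

In C ::= Q: Q is at the end, add FOLLOW(C) = { d, p }.
Union: FOLLOW(Q) = { d, p }.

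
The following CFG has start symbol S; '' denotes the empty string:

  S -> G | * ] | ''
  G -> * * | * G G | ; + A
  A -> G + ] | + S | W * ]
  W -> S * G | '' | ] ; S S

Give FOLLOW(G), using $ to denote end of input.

In S -> G: G is at the end, add FOLLOW(S) = { $, *, +, ; }.
In G -> * G G: add FIRST(G) = { *, ; }.
In G -> * G G: G is at the end, add FOLLOW(G) = { $, *, +, ; }.
In A -> G + ]: add FIRST(+ ]) = { + }.
In W -> S * G: G is at the end, add FOLLOW(W) = { * }.
Union: FOLLOW(G) = { $, *, +, ; }.

{ $, *, +, ; }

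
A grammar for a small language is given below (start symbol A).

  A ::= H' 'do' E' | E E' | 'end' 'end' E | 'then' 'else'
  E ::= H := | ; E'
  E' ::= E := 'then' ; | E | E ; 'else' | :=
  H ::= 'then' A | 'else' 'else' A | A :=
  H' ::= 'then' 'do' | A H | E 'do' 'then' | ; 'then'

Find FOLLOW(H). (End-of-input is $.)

{ 'do', := }

In E ::= H :=: add FIRST(:=) = { := }.
In H' ::= A H: H is at the end, add FOLLOW(H') = { 'do' }.
Union: FOLLOW(H) = { 'do', := }.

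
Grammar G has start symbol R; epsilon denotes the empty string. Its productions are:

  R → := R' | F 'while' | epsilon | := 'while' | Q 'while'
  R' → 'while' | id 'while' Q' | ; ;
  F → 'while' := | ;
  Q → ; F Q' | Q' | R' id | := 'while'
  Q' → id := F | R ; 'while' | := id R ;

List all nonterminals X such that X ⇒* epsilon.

Directly nullable (have an epsilon-production): R.
No other nonterminal has a production whose RHS symbols are all nullable.

{ R }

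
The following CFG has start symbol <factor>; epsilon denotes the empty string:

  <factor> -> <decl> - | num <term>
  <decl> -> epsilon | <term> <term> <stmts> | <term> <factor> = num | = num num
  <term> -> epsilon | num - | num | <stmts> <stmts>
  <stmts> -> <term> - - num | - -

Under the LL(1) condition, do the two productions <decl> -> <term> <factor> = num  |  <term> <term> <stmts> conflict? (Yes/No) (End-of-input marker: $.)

FIRST(<term> <factor> = num) = { -, =, num } and FIRST(<term> <term> <stmts>) = { -, num }.
Both contain -, so the two alternatives are not disjoint — LL(1) conflict.

Yes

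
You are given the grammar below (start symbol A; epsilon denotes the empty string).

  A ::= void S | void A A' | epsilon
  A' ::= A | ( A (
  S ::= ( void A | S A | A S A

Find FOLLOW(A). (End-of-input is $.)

A is the start symbol, so $ ∈ FOLLOW(A).
In A ::= void A A': add FIRST(A')\{epsilon} = { (, void }.
  Since A' is nullable, also add FOLLOW(A) = { $, (, void }.
In A' ::= A: A is at the end, add FOLLOW(A') = { $, (, void }.
In A' ::= ( A (: add FIRST(() = { ( }.
In S ::= ( void A: A is at the end, add FOLLOW(S) = { $, (, void }.
In S ::= S A: A is at the end, add FOLLOW(S) = { $, (, void }.
In S ::= A S A: add FIRST(S A) = { (, void }.
In S ::= A S A: A is at the end, add FOLLOW(S) = { $, (, void }.
Union: FOLLOW(A) = { $, (, void }.

{ $, (, void }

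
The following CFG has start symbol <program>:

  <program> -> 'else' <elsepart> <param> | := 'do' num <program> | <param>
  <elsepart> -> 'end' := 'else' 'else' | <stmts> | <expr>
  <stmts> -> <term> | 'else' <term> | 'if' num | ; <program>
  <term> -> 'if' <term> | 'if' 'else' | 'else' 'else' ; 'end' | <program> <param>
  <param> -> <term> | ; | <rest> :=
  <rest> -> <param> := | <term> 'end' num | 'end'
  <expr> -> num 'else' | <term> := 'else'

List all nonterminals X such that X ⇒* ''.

No nonterminal has an empty production or an RHS whose symbols are all nullable.

{ } (none)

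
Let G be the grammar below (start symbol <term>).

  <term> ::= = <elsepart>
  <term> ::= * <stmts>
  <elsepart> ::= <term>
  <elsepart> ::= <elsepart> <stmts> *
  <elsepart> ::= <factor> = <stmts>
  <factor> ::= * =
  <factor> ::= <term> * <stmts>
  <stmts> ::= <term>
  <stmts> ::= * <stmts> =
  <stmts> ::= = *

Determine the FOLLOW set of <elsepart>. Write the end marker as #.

In <term> ::= = <elsepart>: <elsepart> is at the end, add FOLLOW(<term>) = { #, *, = }.
In <elsepart> ::= <elsepart> <stmts> *: add FIRST(<stmts> *) = { *, = }.
Union: FOLLOW(<elsepart>) = { #, *, = }.

{ #, *, = }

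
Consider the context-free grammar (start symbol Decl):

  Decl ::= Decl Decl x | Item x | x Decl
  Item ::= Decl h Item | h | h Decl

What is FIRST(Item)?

{ h, x }

From Item ::= Decl h Item: add FIRST(Decl) = { h, x }.
Item ::= h contributes {h}.
Item ::= h Decl contributes {h}.
Union: FIRST(Item) = { h, x }.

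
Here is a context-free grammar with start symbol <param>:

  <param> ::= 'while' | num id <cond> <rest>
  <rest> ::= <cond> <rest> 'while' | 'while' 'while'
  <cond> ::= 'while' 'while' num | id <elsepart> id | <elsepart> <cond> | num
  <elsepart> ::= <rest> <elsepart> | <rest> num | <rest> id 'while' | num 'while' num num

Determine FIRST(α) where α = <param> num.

Add FIRST(<param>) = { 'while', num }; <param> is not nullable, stop.

{ 'while', num }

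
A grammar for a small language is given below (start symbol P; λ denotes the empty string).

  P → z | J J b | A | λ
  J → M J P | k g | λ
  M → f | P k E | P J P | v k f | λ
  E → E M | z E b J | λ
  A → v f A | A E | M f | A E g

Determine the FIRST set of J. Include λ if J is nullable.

From J → M J P: M, J, P nullable, take FIRST(M) ∪ FIRST(J) ∪ FIRST(P) = { b, f, k, v, z }; also λ since the whole RHS is nullable.
J → k g contributes {k}.
J → λ contributes λ.
Union: FIRST(J) = { b, f, k, v, z, λ }.

{ b, f, k, v, z, λ }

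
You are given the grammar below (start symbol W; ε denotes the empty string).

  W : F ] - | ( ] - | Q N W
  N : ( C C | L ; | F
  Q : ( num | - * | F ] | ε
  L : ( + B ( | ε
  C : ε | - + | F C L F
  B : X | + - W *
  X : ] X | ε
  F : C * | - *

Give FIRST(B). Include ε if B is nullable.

From B : X: add FIRST(X) = { ], ε } (including ε since X is nullable).
B : + - W * contributes {+}.
Union: FIRST(B) = { +, ], ε }.

{ +, ], ε }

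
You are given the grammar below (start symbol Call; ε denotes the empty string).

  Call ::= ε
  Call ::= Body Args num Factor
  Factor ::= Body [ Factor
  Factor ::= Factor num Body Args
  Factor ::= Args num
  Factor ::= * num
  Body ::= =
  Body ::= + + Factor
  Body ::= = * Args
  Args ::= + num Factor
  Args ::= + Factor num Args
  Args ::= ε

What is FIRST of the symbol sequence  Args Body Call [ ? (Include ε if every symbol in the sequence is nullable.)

Add FIRST(Args)\{ε} = { + }; Args is nullable, continue.
Add FIRST(Body) = { +, = }; Body is not nullable, stop.

{ +, = }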